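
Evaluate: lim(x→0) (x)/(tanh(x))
This is a 0/0 indeterminate form.

Apply L'Hôpital's rule: differentiate numerator and denominator separately.
  f(x) = x   ⇒   f'(x) = 1
  g(x) = tanh(x)   ⇒   g'(x) = 1 - tanh(x)^2
  lim(x→0) f'(x)/g'(x) = lim(x→0) (1)/(1 - tanh(x)^2)
  = 1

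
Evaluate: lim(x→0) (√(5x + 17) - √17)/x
This is a standard limit.

Factor or rationalize the expression:
  lim(x→0) (√(5x + 17) - √17)/x = 5·sqrt(17)/34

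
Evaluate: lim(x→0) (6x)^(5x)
This is an exponential indeterminate form.

For exponential indeterminate forms, take the natural log:
  Let L = lim(x→0) (6x)^(5x)
  Then ln(L) = lim(x→0) [exponent × ln(base)]
  Evaluate using L'Hôpital or standard limits, then exponentiate.
  L = 1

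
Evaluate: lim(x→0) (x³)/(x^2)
This is a 0/0 indeterminate form.

Apply L'Hôpital's rule: differentiate numerator and denominator separately.
  f(x) = x^3   ⇒   f'(x) = 3·x^2
  g(x) = x^2   ⇒   g'(x) = 2·x
  lim(x→0) f'(x)/g'(x) = lim(x→0) (3·x^2)/(2·x)
  = 0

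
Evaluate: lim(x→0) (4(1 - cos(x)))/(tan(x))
This is a 0/0 indeterminate form.

Apply L'Hôpital's rule: differentiate numerator and denominator separately.
  f(x) = 4 - 4·cos(x)   ⇒   f'(x) = 4·sin(x)
  g(x) = tan(x)   ⇒   g'(x) = tan(x)^2 + 1
  lim(x→0) f'(x)/g'(x) = lim(x→0) (4·sin(x))/(tan(x)^2 + 1)
  = 0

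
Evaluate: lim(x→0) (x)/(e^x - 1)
This is a 0/0 indeterminate form.

Apply L'Hôpital's rule: differentiate numerator and denominator separately.
  f(x) = x   ⇒   f'(x) = 1
  g(x) = e^(x) - 1   ⇒   g'(x) = e^(x)
  lim(x→0) f'(x)/g'(x) = lim(x→0) (1)/(e^(x))
  = 1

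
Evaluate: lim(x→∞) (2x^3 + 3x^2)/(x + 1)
This is an ∞/∞ indeterminate form.

Apply L'Hôpital's rule: differentiate numerator and denominator separately.
  f(x) = 2·x^3 + 3·x^2   ⇒   f'(x) = 6·x^2 + 6·x
  g(x) = x + 1   ⇒   g'(x) = 1
  lim(x→∞) f'(x)/g'(x) = lim(x→∞) (6·x^2 + 6·x)/(1)
  = ∞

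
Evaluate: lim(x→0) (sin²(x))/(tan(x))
This is a 0/0 indeterminate form.

Apply L'Hôpital's rule: differentiate numerator and denominator separately.
  f(x) = sin(x)^2   ⇒   f'(x) = 2·sin(x)·cos(x)
  g(x) = tan(x)   ⇒   g'(x) = tan(x)^2 + 1
  lim(x→0) f'(x)/g'(x) = lim(x→0) (2·sin(x)·cos(x))/(tan(x)^2 + 1)
  = 0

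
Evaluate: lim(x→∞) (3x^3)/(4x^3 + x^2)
This is an ∞/∞ indeterminate form.

Apply L'Hôpital's rule: differentiate numerator and denominator separately.
  f(x) = 3·x^3   ⇒   f'(x) = 9·x^2
  g(x) = 4·x^3 + x^2   ⇒   g'(x) = 12·x^2 + 2·x
  lim(x→∞) f'(x)/g'(x) = lim(x→∞) (9·x^2)/(12·x^2 + 2·x)
  = 3/4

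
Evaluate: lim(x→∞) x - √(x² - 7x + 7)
This is an ∞-∞ indeterminate form.

Combine fractions or rationalize to convert ∞-∞ to 0/0 form:
  lim(x→∞) x - √(x² - 7x + 7) = 7/2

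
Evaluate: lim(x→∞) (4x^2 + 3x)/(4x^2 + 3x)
This is an ∞/∞ indeterminate form.

Apply L'Hôpital's rule: differentiate numerator and denominator separately.
  f(x) = 4·x^2 + 3·x   ⇒   f'(x) = 8·x + 3
  g(x) = 4·x^2 + 3·x   ⇒   g'(x) = 8·x + 3
  lim(x→∞) f'(x)/g'(x) = lim(x→∞) (8·x + 3)/(8·x + 3)
  = 1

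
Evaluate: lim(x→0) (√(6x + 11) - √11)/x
This is a standard limit.

Factor or rationalize the expression:
  lim(x→0) (√(6x + 11) - √11)/x = 3·sqrt(11)/11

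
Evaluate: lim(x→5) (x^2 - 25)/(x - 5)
This is a standard limit.

Factor or rationalize the expression:
  lim(x→5) (x^2 - 25)/(x - 5) = 10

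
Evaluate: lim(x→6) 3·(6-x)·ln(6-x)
This is a 0·∞ indeterminate form.

Rewrite 0·∞ as a quotient (0/0 or ∞/∞ form), then apply L'Hôpital's rule:
  lim(x→6) 3·(6-x)·ln(6-x) = 0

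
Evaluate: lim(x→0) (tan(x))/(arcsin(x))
This is a 0/0 indeterminate form.

Apply L'Hôpital's rule: differentiate numerator and denominator separately.
  f(x) = tan(x)   ⇒   f'(x) = tan(x)^2 + 1
  g(x) = asin(x)   ⇒   g'(x) = 1/sqrt(1 - x^2)
  lim(x→0) f'(x)/g'(x) = lim(x→0) (tan(x)^2 + 1)/(1/sqrt(1 - x^2))
  = 1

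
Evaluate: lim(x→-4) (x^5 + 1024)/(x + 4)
This is a standard limit.

Factor or rationalize the expression:
  lim(x→-4) (x^5 + 1024)/(x + 4) = 1280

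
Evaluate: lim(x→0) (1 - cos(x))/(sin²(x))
This is a 0/0 indeterminate form.

Apply L'Hôpital's rule: differentiate numerator and denominator separately.
  f(x) = 1 - cos(x)   ⇒   f'(x) = sin(x)
  g(x) = sin(x)^2   ⇒   g'(x) = 2·sin(x)·cos(x)
  lim(x→0) f'(x)/g'(x) = lim(x→0) (sin(x))/(2·sin(x)·cos(x))
  = 1/2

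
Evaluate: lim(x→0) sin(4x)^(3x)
This is an exponential indeterminate form.

For exponential indeterminate forms, take the natural log:
  Let L = lim(x→0) sin(4x)^(3x)
  Then ln(L) = lim(x→0) [exponent × ln(base)]
  Evaluate using L'Hôpital or standard limits, then exponentiate.
  L = 1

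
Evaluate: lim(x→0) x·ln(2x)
This is a 0·∞ indeterminate form.

Rewrite 0·∞ as a quotient (0/0 or ∞/∞ form), then apply L'Hôpital's rule:
  lim(x→0) x·ln(2x) = 0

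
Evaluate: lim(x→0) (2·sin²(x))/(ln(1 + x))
This is a 0/0 indeterminate form.

Apply L'Hôpital's rule: differentiate numerator and denominator separately.
  f(x) = 2·sin(x)^2   ⇒   f'(x) = 4·sin(x)·cos(x)
  g(x) = ln(x + 1)   ⇒   g'(x) = 1/(x + 1)
  lim(x→0) f'(x)/g'(x) = lim(x→0) (4·sin(x)·cos(x))/(1/(x + 1))
  = 0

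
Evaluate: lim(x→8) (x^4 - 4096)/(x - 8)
This is a standard limit.

Factor or rationalize the expression:
  lim(x→8) (x^4 - 4096)/(x - 8) = 2048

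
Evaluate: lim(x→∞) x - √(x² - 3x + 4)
This is an ∞-∞ indeterminate form.

Combine fractions or rationalize to convert ∞-∞ to 0/0 form:
  lim(x→∞) x - √(x² - 3x + 4) = 3/2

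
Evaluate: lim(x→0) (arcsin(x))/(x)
This is a 0/0 indeterminate form.

Apply L'Hôpital's rule: differentiate numerator and denominator separately.
  f(x) = asin(x)   ⇒   f'(x) = 1/sqrt(1 - x^2)
  g(x) = x   ⇒   g'(x) = 1
  lim(x→0) f'(x)/g'(x) = lim(x→0) (1/sqrt(1 - x^2))/(1)
  = 1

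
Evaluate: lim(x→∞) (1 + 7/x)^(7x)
This is an exponential indeterminate form.

For exponential indeterminate forms, take the natural log:
  Let L = lim(x→∞) (1 + 7/x)^(7x)
  Then ln(L) = lim(x→∞) [exponent × ln(base)]
  Evaluate using L'Hôpital or standard limits, then exponentiate.
  L = e^(49)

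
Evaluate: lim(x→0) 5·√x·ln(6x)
This is a 0·∞ indeterminate form.

Rewrite 0·∞ as a quotient (0/0 or ∞/∞ form), then apply L'Hôpital's rule:
  lim(x→0) 5·√x·ln(6x) = 0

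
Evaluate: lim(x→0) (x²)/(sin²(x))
This is a 0/0 indeterminate form.

Apply L'Hôpital's rule: differentiate numerator and denominator separately.
  f(x) = x^2   ⇒   f'(x) = 2·x
  g(x) = sin(x)^2   ⇒   g'(x) = 2·sin(x)·cos(x)
  lim(x→0) f'(x)/g'(x) = lim(x→0) (2·x)/(2·sin(x)·cos(x))
  = 1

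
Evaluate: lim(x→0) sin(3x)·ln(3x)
This is a 0·∞ indeterminate form.

Rewrite 0·∞ as a quotient (0/0 or ∞/∞ form), then apply L'Hôpital's rule:
  lim(x→0) sin(3x)·ln(3x) = 0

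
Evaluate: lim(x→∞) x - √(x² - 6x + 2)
This is an ∞-∞ indeterminate form.

Combine fractions or rationalize to convert ∞-∞ to 0/0 form:
  lim(x→∞) x - √(x² - 6x + 2) = 3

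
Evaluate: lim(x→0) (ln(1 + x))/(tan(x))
This is a 0/0 indeterminate form.

Apply L'Hôpital's rule: differentiate numerator and denominator separately.
  f(x) = ln(x + 1)   ⇒   f'(x) = 1/(x + 1)
  g(x) = tan(x)   ⇒   g'(x) = tan(x)^2 + 1
  lim(x→0) f'(x)/g'(x) = lim(x→0) (1/(x + 1))/(tan(x)^2 + 1)
  = 1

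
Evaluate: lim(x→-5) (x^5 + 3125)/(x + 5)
This is a standard limit.

Factor or rationalize the expression:
  lim(x→-5) (x^5 + 3125)/(x + 5) = 3125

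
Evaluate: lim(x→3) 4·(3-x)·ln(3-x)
This is a 0·∞ indeterminate form.

Rewrite 0·∞ as a quotient (0/0 or ∞/∞ form), then apply L'Hôpital's rule:
  lim(x→3) 4·(3-x)·ln(3-x) = 0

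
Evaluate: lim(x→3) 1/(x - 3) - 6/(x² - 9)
This is an ∞-∞ indeterminate form.

Combine fractions or rationalize to convert ∞-∞ to 0/0 form:
  lim(x→3) 1/(x - 3) - 6/(x² - 9) = 1/6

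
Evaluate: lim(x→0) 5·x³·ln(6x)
This is a 0·∞ indeterminate form.

Rewrite 0·∞ as a quotient (0/0 or ∞/∞ form), then apply L'Hôpital's rule:
  lim(x→0) 5·x³·ln(6x) = 0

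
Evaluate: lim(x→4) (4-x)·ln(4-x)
This is a 0·∞ indeterminate form.

Rewrite 0·∞ as a quotient (0/0 or ∞/∞ form), then apply L'Hôpital's rule:
  lim(x→4) (4-x)·ln(4-x) = 0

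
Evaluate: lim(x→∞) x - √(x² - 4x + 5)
This is an ∞-∞ indeterminate form.

Combine fractions or rationalize to convert ∞-∞ to 0/0 form:
  lim(x→∞) x - √(x² - 4x + 5) = 2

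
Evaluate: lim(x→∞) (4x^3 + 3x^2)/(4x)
This is an ∞/∞ indeterminate form.

Apply L'Hôpital's rule: differentiate numerator and denominator separately.
  f(x) = 4·x^3 + 3·x^2   ⇒   f'(x) = 12·x^2 + 6·x
  g(x) = 4·x   ⇒   g'(x) = 4
  lim(x→∞) f'(x)/g'(x) = lim(x→∞) (12·x^2 + 6·x)/(4)
  = ∞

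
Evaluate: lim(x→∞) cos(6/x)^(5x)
This is an exponential indeterminate form.

For exponential indeterminate forms, take the natural log:
  Let L = lim(x→∞) cos(6/x)^(5x)
  Then ln(L) = lim(x→∞) [exponent × ln(base)]
  Evaluate using L'Hôpital or standard limits, then exponentiate.
  L = 1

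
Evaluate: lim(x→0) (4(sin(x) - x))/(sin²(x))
This is a 0/0 indeterminate form.

Apply L'Hôpital's rule: differentiate numerator and denominator separately.
  f(x) = -4·x + 4·sin(x)   ⇒   f'(x) = 4·cos(x) - 4
  g(x) = sin(x)^2   ⇒   g'(x) = 2·sin(x)·cos(x)
  lim(x→0) f'(x)/g'(x) = lim(x→0) (4·cos(x) - 4)/(2·sin(x)·cos(x))
  = 0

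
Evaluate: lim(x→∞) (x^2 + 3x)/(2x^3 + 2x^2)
This is an ∞/∞ indeterminate form.

Apply L'Hôpital's rule: differentiate numerator and denominator separately.
  f(x) = x^2 + 3·x   ⇒   f'(x) = 2·x + 3
  g(x) = 2·x^3 + 2·x^2   ⇒   g'(x) = 6·x^2 + 4·x
  lim(x→∞) f'(x)/g'(x) = lim(x→∞) (2·x + 3)/(6·x^2 + 4·x)
  = 0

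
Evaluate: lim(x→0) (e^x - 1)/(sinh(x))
This is a 0/0 indeterminate form.

Apply L'Hôpital's rule: differentiate numerator and denominator separately.
  f(x) = e^(x) - 1   ⇒   f'(x) = e^(x)
  g(x) = sinh(x)   ⇒   g'(x) = cosh(x)
  lim(x→0) f'(x)/g'(x) = lim(x→0) (e^(x))/(cosh(x))
  = 1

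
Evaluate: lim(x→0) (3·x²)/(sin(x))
This is a 0/0 indeterminate form.

Apply L'Hôpital's rule: differentiate numerator and denominator separately.
  f(x) = 3·x^2   ⇒   f'(x) = 6·x
  g(x) = sin(x)   ⇒   g'(x) = cos(x)
  lim(x→0) f'(x)/g'(x) = lim(x→0) (6·x)/(cos(x))
  = 0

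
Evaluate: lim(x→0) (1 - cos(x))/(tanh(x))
This is a 0/0 indeterminate form.

Apply L'Hôpital's rule: differentiate numerator and denominator separately.
  f(x) = 1 - cos(x)   ⇒   f'(x) = sin(x)
  g(x) = tanh(x)   ⇒   g'(x) = 1 - tanh(x)^2
  lim(x→0) f'(x)/g'(x) = lim(x→0) (sin(x))/(1 - tanh(x)^2)
  = 0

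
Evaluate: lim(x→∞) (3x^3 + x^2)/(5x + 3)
This is an ∞/∞ indeterminate form.

Apply L'Hôpital's rule: differentiate numerator and denominator separately.
  f(x) = 3·x^3 + x^2   ⇒   f'(x) = 9·x^2 + 2·x
  g(x) = 5·x + 3   ⇒   g'(x) = 5
  lim(x→∞) f'(x)/g'(x) = lim(x→∞) (9·x^2 + 2·x)/(5)
  = ∞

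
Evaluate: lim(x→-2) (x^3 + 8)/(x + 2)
This is a standard limit.

Factor or rationalize the expression:
  lim(x→-2) (x^3 + 8)/(x + 2) = 12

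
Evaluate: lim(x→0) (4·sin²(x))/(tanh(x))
This is a 0/0 indeterminate form.

Apply L'Hôpital's rule: differentiate numerator and denominator separately.
  f(x) = 4·sin(x)^2   ⇒   f'(x) = 8·sin(x)·cos(x)
  g(x) = tanh(x)   ⇒   g'(x) = 1 - tanh(x)^2
  lim(x→0) f'(x)/g'(x) = lim(x→0) (8·sin(x)·cos(x))/(1 - tanh(x)^2)
  = 0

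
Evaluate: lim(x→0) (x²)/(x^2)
This is a 0/0 indeterminate form.

Apply L'Hôpital's rule: differentiate numerator and denominator separately.
  f(x) = x^2   ⇒   f'(x) = 2·x
  g(x) = x^2   ⇒   g'(x) = 2·x
  lim(x→0) f'(x)/g'(x) = lim(x→0) (2·x)/(2·x)
  = 1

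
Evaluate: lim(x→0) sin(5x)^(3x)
This is an exponential indeterminate form.

For exponential indeterminate forms, take the natural log:
  Let L = lim(x→0) sin(5x)^(3x)
  Then ln(L) = lim(x→0) [exponent × ln(base)]
  Evaluate using L'Hôpital or standard limits, then exponentiate.
  L = 1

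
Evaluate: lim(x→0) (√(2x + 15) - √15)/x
This is a standard limit.

Factor or rationalize the expression:
  lim(x→0) (√(2x + 15) - √15)/x = sqrt(15)/15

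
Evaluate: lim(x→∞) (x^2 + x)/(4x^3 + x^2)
This is an ∞/∞ indeterminate form.

Apply L'Hôpital's rule: differentiate numerator and denominator separately.
  f(x) = x^2 + x   ⇒   f'(x) = 2·x + 1
  g(x) = 4·x^3 + x^2   ⇒   g'(x) = 12·x^2 + 2·x
  lim(x→∞) f'(x)/g'(x) = lim(x→∞) (2·x + 1)/(12·x^2 + 2·x)
  = 0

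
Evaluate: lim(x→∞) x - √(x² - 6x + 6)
This is an ∞-∞ indeterminate form.

Combine fractions or rationalize to convert ∞-∞ to 0/0 form:
  lim(x→∞) x - √(x² - 6x + 6) = 3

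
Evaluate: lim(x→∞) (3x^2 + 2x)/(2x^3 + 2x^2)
This is an ∞/∞ indeterminate form.

Apply L'Hôpital's rule: differentiate numerator and denominator separately.
  f(x) = 3·x^2 + 2·x   ⇒   f'(x) = 6·x + 2
  g(x) = 2·x^3 + 2·x^2   ⇒   g'(x) = 6·x^2 + 4·x
  lim(x→∞) f'(x)/g'(x) = lim(x→∞) (6·x + 2)/(6·x^2 + 4·x)
  = 0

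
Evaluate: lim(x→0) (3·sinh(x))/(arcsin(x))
This is a 0/0 indeterminate form.

Apply L'Hôpital's rule: differentiate numerator and denominator separately.
  f(x) = 3·sinh(x)   ⇒   f'(x) = 3·cosh(x)
  g(x) = asin(x)   ⇒   g'(x) = 1/sqrt(1 - x^2)
  lim(x→0) f'(x)/g'(x) = lim(x→0) (3·cosh(x))/(1/sqrt(1 - x^2))
  = 3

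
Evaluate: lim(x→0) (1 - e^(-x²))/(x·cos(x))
This is a 0/0 indeterminate form.

Apply L'Hôpital's rule: differentiate numerator and denominator separately.
  f(x) = 1 - e^(-x^2)   ⇒   f'(x) = 2·x·e^(-x^2)
  g(x) = x·cos(x)   ⇒   g'(x) = -x·sin(x) + cos(x)
  lim(x→0) f'(x)/g'(x) = lim(x→0) (2·x·e^(-x^2))/(-x·sin(x) + cos(x))
  = 0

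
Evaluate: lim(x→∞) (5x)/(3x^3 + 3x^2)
This is an ∞/∞ indeterminate form.

Apply L'Hôpital's rule: differentiate numerator and denominator separately.
  f(x) = 5·x   ⇒   f'(x) = 5
  g(x) = 3·x^3 + 3·x^2   ⇒   g'(x) = 9·x^2 + 6·x
  lim(x→∞) f'(x)/g'(x) = lim(x→∞) (5)/(9·x^2 + 6·x)
  = 0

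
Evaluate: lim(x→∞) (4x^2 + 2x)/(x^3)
This is an ∞/∞ indeterminate form.

Apply L'Hôpital's rule: differentiate numerator and denominator separately.
  f(x) = 4·x^2 + 2·x   ⇒   f'(x) = 8·x + 2
  g(x) = x^3   ⇒   g'(x) = 3·x^2
  lim(x→∞) f'(x)/g'(x) = lim(x→∞) (8·x + 2)/(3·x^2)
  = 0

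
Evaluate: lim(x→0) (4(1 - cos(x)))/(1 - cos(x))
This is a 0/0 indeterminate form.

Apply L'Hôpital's rule: differentiate numerator and denominator separately.
  f(x) = 4 - 4·cos(x)   ⇒   f'(x) = 4·sin(x)
  g(x) = 1 - cos(x)   ⇒   g'(x) = sin(x)
  lim(x→0) f'(x)/g'(x) = lim(x→0) (4·sin(x))/(sin(x))
  = 4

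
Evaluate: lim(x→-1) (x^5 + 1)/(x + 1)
This is a standard limit.

Factor or rationalize the expression:
  lim(x→-1) (x^5 + 1)/(x + 1) = 5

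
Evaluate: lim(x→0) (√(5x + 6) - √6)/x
This is a standard limit.

Factor or rationalize the expression:
  lim(x→0) (√(5x + 6) - √6)/x = 5·sqrt(6)/12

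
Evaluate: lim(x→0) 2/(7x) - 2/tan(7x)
This is an ∞-∞ indeterminate form.

Combine fractions or rationalize to convert ∞-∞ to 0/0 form:
  lim(x→0) 2/(7x) - 2/tan(7x) = 0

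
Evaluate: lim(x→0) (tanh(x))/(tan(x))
This is a 0/0 indeterminate form.

Apply L'Hôpital's rule: differentiate numerator and denominator separately.
  f(x) = tanh(x)   ⇒   f'(x) = 1 - tanh(x)^2
  g(x) = tan(x)   ⇒   g'(x) = tan(x)^2 + 1
  lim(x→0) f'(x)/g'(x) = lim(x→0) (1 - tanh(x)^2)/(tan(x)^2 + 1)
  = 1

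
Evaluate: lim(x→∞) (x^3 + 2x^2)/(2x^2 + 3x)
This is an ∞/∞ indeterminate form.

Apply L'Hôpital's rule: differentiate numerator and denominator separately.
  f(x) = x^3 + 2·x^2   ⇒   f'(x) = 3·x^2 + 4·x
  g(x) = 2·x^2 + 3·x   ⇒   g'(x) = 4·x + 3
  lim(x→∞) f'(x)/g'(x) = lim(x→∞) (3·x^2 + 4·x)/(4·x + 3)
  = ∞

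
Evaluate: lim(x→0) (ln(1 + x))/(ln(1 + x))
This is a 0/0 indeterminate form.

Apply L'Hôpital's rule: differentiate numerator and denominator separately.
  f(x) = ln(x + 1)   ⇒   f'(x) = 1/(x + 1)
  g(x) = ln(x + 1)   ⇒   g'(x) = 1/(x + 1)
  lim(x→0) f'(x)/g'(x) = lim(x→0) (1/(x + 1))/(1/(x + 1))
  = 1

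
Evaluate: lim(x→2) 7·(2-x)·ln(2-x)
This is a 0·∞ indeterminate form.

Rewrite 0·∞ as a quotient (0/0 or ∞/∞ form), then apply L'Hôpital's rule:
  lim(x→2) 7·(2-x)·ln(2-x) = 0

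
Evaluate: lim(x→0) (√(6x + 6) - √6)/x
This is a standard limit.

Factor or rationalize the expression:
  lim(x→0) (√(6x + 6) - √6)/x = sqrt(6)/2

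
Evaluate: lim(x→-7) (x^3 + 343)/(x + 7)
This is a standard limit.

Factor or rationalize the expression:
  lim(x→-7) (x^3 + 343)/(x + 7) = 147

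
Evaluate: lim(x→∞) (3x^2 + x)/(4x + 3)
This is an ∞/∞ indeterminate form.

Apply L'Hôpital's rule: differentiate numerator and denominator separately.
  f(x) = 3·x^2 + x   ⇒   f'(x) = 6·x + 1
  g(x) = 4·x + 3   ⇒   g'(x) = 4
  lim(x→∞) f'(x)/g'(x) = lim(x→∞) (6·x + 1)/(4)
  = ∞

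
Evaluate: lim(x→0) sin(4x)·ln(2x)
This is a 0·∞ indeterminate form.

Rewrite 0·∞ as a quotient (0/0 or ∞/∞ form), then apply L'Hôpital's rule:
  lim(x→0) sin(4x)·ln(2x) = 0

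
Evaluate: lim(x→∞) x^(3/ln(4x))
This is an exponential indeterminate form.

For exponential indeterminate forms, take the natural log:
  Let L = lim(x→∞) x^(3/ln(4x))
  Then ln(L) = lim(x→∞) [exponent × ln(base)]
  Evaluate using L'Hôpital or standard limits, then exponentiate.
  L = e^(3)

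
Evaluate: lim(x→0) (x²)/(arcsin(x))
This is a 0/0 indeterminate form.

Apply L'Hôpital's rule: differentiate numerator and denominator separately.
  f(x) = x^2   ⇒   f'(x) = 2·x
  g(x) = asin(x)   ⇒   g'(x) = 1/sqrt(1 - x^2)
  lim(x→0) f'(x)/g'(x) = lim(x→0) (2·x)/(1/sqrt(1 - x^2))
  = 0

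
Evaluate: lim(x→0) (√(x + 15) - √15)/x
This is a standard limit.

Factor or rationalize the expression:
  lim(x→0) (√(x + 15) - √15)/x = sqrt(15)/30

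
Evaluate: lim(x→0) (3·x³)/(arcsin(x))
This is a 0/0 indeterminate form.

Apply L'Hôpital's rule: differentiate numerator and denominator separately.
  f(x) = 3·x^3   ⇒   f'(x) = 9·x^2
  g(x) = asin(x)   ⇒   g'(x) = 1/sqrt(1 - x^2)
  lim(x→0) f'(x)/g'(x) = lim(x→0) (9·x^2)/(1/sqrt(1 - x^2))
  = 0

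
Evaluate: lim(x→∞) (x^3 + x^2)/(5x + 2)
This is an ∞/∞ indeterminate form.

Apply L'Hôpital's rule: differentiate numerator and denominator separately.
  f(x) = x^3 + x^2   ⇒   f'(x) = 3·x^2 + 2·x
  g(x) = 5·x + 2   ⇒   g'(x) = 5
  lim(x→∞) f'(x)/g'(x) = lim(x→∞) (3·x^2 + 2·x)/(5)
  = ∞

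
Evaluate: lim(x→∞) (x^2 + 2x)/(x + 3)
This is an ∞/∞ indeterminate form.

Apply L'Hôpital's rule: differentiate numerator and denominator separately.
  f(x) = x^2 + 2·x   ⇒   f'(x) = 2·x + 2
  g(x) = x + 3   ⇒   g'(x) = 1
  lim(x→∞) f'(x)/g'(x) = lim(x→∞) (2·x + 2)/(1)
  = ∞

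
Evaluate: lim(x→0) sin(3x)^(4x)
This is an exponential indeterminate form.

For exponential indeterminate forms, take the natural log:
  Let L = lim(x→0) sin(3x)^(4x)
  Then ln(L) = lim(x→0) [exponent × ln(base)]
  Evaluate using L'Hôpital or standard limits, then exponentiate.
  L = 1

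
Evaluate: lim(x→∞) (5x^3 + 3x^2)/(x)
This is an ∞/∞ indeterminate form.

Apply L'Hôpital's rule: differentiate numerator and denominator separately.
  f(x) = 5·x^3 + 3·x^2   ⇒   f'(x) = 15·x^2 + 6·x
  g(x) = x   ⇒   g'(x) = 1
  lim(x→∞) f'(x)/g'(x) = lim(x→∞) (15·x^2 + 6·x)/(1)
  = ∞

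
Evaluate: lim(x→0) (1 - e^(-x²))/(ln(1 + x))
This is a 0/0 indeterminate form.

Apply L'Hôpital's rule: differentiate numerator and denominator separately.
  f(x) = 1 - e^(-x^2)   ⇒   f'(x) = 2·x·e^(-x^2)
  g(x) = ln(x + 1)   ⇒   g'(x) = 1/(x + 1)
  lim(x→0) f'(x)/g'(x) = lim(x→0) (2·x·e^(-x^2))/(1/(x + 1))
  = 0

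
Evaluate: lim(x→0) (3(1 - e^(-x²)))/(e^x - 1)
This is a 0/0 indeterminate form.

Apply L'Hôpital's rule: differentiate numerator and denominator separately.
  f(x) = 3 - 3·e^(-x^2)   ⇒   f'(x) = 6·x·e^(-x^2)
  g(x) = e^(x) - 1   ⇒   g'(x) = e^(x)
  lim(x→0) f'(x)/g'(x) = lim(x→0) (6·x·e^(-x^2))/(e^(x))
  = 0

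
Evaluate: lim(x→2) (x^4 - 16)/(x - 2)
This is a standard limit.

Factor or rationalize the expression:
  lim(x→2) (x^4 - 16)/(x - 2) = 32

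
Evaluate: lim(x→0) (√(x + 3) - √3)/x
This is a standard limit.

Factor or rationalize the expression:
  lim(x→0) (√(x + 3) - √3)/x = sqrt(3)/6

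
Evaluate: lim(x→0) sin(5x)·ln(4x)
This is a 0·∞ indeterminate form.

Rewrite 0·∞ as a quotient (0/0 or ∞/∞ form), then apply L'Hôpital's rule:
  lim(x→0) sin(5x)·ln(4x) = 0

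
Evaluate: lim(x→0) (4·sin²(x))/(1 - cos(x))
This is a 0/0 indeterminate form.

Apply L'Hôpital's rule: differentiate numerator and denominator separately.
  f(x) = 4·sin(x)^2   ⇒   f'(x) = 8·sin(x)·cos(x)
  g(x) = 1 - cos(x)   ⇒   g'(x) = sin(x)
  lim(x→0) f'(x)/g'(x) = lim(x→0) (8·sin(x)·cos(x))/(sin(x))
  = 8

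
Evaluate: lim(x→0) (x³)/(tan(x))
This is a 0/0 indeterminate form.

Apply L'Hôpital's rule: differentiate numerator and denominator separately.
  f(x) = x^3   ⇒   f'(x) = 3·x^2
  g(x) = tan(x)   ⇒   g'(x) = tan(x)^2 + 1
  lim(x→0) f'(x)/g'(x) = lim(x→0) (3·x^2)/(tan(x)^2 + 1)
  = 0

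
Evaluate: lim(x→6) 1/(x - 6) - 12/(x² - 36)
This is an ∞-∞ indeterminate form.

Combine fractions or rationalize to convert ∞-∞ to 0/0 form:
  lim(x→6) 1/(x - 6) - 12/(x² - 36) = 1/12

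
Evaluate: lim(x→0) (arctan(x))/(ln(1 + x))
This is a 0/0 indeterminate form.

Apply L'Hôpital's rule: differentiate numerator and denominator separately.
  f(x) = atan(x)   ⇒   f'(x) = 1/(x^2 + 1)
  g(x) = ln(x + 1)   ⇒   g'(x) = 1/(x + 1)
  lim(x→0) f'(x)/g'(x) = lim(x→0) (1/(x^2 + 1))/(1/(x + 1))
  = 1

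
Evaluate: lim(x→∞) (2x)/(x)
This is an ∞/∞ indeterminate form.

Apply L'Hôpital's rule: differentiate numerator and denominator separately.
  f(x) = 2·x   ⇒   f'(x) = 2
  g(x) = x   ⇒   g'(x) = 1
  lim(x→∞) f'(x)/g'(x) = lim(x→∞) (2)/(1)
  = 2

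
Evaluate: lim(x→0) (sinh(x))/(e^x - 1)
This is a 0/0 indeterminate form.

Apply L'Hôpital's rule: differentiate numerator and denominator separately.
  f(x) = sinh(x)   ⇒   f'(x) = cosh(x)
  g(x) = e^(x) - 1   ⇒   g'(x) = e^(x)
  lim(x→0) f'(x)/g'(x) = lim(x→0) (cosh(x))/(e^(x))
  = 1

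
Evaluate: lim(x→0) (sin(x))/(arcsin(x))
This is a 0/0 indeterminate form.

Apply L'Hôpital's rule: differentiate numerator and denominator separately.
  f(x) = sin(x)   ⇒   f'(x) = cos(x)
  g(x) = asin(x)   ⇒   g'(x) = 1/sqrt(1 - x^2)
  lim(x→0) f'(x)/g'(x) = lim(x→0) (cos(x))/(1/sqrt(1 - x^2))
  = 1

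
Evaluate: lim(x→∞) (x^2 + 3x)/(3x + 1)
This is an ∞/∞ indeterminate form.

Apply L'Hôpital's rule: differentiate numerator and denominator separately.
  f(x) = x^2 + 3·x   ⇒   f'(x) = 2·x + 3
  g(x) = 3·x + 1   ⇒   g'(x) = 3
  lim(x→∞) f'(x)/g'(x) = lim(x→∞) (2·x + 3)/(3)
  = ∞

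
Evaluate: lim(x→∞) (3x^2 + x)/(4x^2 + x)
This is an ∞/∞ indeterminate form.

Apply L'Hôpital's rule: differentiate numerator and denominator separately.
  f(x) = 3·x^2 + x   ⇒   f'(x) = 6·x + 1
  g(x) = 4·x^2 + x   ⇒   g'(x) = 8·x + 1
  lim(x→∞) f'(x)/g'(x) = lim(x→∞) (6·x + 1)/(8·x + 1)
  = 3/4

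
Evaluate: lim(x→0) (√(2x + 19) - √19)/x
This is a standard limit.

Factor or rationalize the expression:
  lim(x→0) (√(2x + 19) - √19)/x = sqrt(19)/19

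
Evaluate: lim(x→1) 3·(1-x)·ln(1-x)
This is a 0·∞ indeterminate form.

Rewrite 0·∞ as a quotient (0/0 or ∞/∞ form), then apply L'Hôpital's rule:
  lim(x→1) 3·(1-x)·ln(1-x) = 0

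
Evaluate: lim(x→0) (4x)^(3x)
This is an exponential indeterminate form.

For exponential indeterminate forms, take the natural log:
  Let L = lim(x→0) (4x)^(3x)
  Then ln(L) = lim(x→0) [exponent × ln(base)]
  Evaluate using L'Hôpital or standard limits, then exponentiate.
  L = 1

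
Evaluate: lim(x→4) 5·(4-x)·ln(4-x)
This is a 0·∞ indeterminate form.

Rewrite 0·∞ as a quotient (0/0 or ∞/∞ form), then apply L'Hôpital's rule:
  lim(x→4) 5·(4-x)·ln(4-x) = 0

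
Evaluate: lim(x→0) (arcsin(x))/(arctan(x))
This is a 0/0 indeterminate form.

Apply L'Hôpital's rule: differentiate numerator and denominator separately.
  f(x) = asin(x)   ⇒   f'(x) = 1/sqrt(1 - x^2)
  g(x) = atan(x)   ⇒   g'(x) = 1/(x^2 + 1)
  lim(x→0) f'(x)/g'(x) = lim(x→0) (1/sqrt(1 - x^2))/(1/(x^2 + 1))
  = 1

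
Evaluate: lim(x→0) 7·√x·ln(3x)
This is a 0·∞ indeterminate form.

Rewrite 0·∞ as a quotient (0/0 or ∞/∞ form), then apply L'Hôpital's rule:
  lim(x→0) 7·√x·ln(3x) = 0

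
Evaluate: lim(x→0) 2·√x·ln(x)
This is a 0·∞ indeterminate form.

Rewrite 0·∞ as a quotient (0/0 or ∞/∞ form), then apply L'Hôpital's rule:
  lim(x→0) 2·√x·ln(x) = 0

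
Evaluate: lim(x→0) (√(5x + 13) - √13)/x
This is a standard limit.

Factor or rationalize the expression:
  lim(x→0) (√(5x + 13) - √13)/x = 5·sqrt(13)/26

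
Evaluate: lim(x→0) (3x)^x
This is an exponential indeterminate form.

For exponential indeterminate forms, take the natural log:
  Let L = lim(x→0) (3x)^x
  Then ln(L) = lim(x→0) [exponent × ln(base)]
  Evaluate using L'Hôpital or standard limits, then exponentiate.
  L = 1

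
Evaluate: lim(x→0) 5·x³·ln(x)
This is a 0·∞ indeterminate form.

Rewrite 0·∞ as a quotient (0/0 or ∞/∞ form), then apply L'Hôpital's rule:
  lim(x→0) 5·x³·ln(x) = 0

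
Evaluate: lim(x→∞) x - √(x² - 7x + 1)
This is an ∞-∞ indeterminate form.

Combine fractions or rationalize to convert ∞-∞ to 0/0 form:
  lim(x→∞) x - √(x² - 7x + 1) = 7/2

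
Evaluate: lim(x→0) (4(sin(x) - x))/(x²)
This is a 0/0 indeterminate form.

Apply L'Hôpital's rule: differentiate numerator and denominator separately.
  f(x) = -4·x + 4·sin(x)   ⇒   f'(x) = 4·cos(x) - 4
  g(x) = x^2   ⇒   g'(x) = 2·x
  lim(x→0) f'(x)/g'(x) = lim(x→0) (4·cos(x) - 4)/(2·x)
  = 0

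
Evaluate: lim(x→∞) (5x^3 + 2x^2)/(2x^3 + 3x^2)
This is an ∞/∞ indeterminate form.

Apply L'Hôpital's rule: differentiate numerator and denominator separately.
  f(x) = 5·x^3 + 2·x^2   ⇒   f'(x) = 15·x^2 + 4·x
  g(x) = 2·x^3 + 3·x^2   ⇒   g'(x) = 6·x^2 + 6·x
  lim(x→∞) f'(x)/g'(x) = lim(x→∞) (15·x^2 + 4·x)/(6·x^2 + 6·x)
  = 5/2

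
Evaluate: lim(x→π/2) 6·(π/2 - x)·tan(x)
This is a 0·∞ indeterminate form.

Rewrite 0·∞ as a quotient (0/0 or ∞/∞ form), then apply L'Hôpital's rule:
  lim(x→π/2) 6·(π/2 - x)·tan(x) = 6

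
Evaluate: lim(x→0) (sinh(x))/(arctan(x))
This is a 0/0 indeterminate form.

Apply L'Hôpital's rule: differentiate numerator and denominator separately.
  f(x) = sinh(x)   ⇒   f'(x) = cosh(x)
  g(x) = atan(x)   ⇒   g'(x) = 1/(x^2 + 1)
  lim(x→0) f'(x)/g'(x) = lim(x→0) (cosh(x))/(1/(x^2 + 1))
  = 1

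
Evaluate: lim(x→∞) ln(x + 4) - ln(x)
This is an ∞-∞ indeterminate form.

Combine fractions or rationalize to convert ∞-∞ to 0/0 form:
  lim(x→∞) ln(x + 4) - ln(x) = 0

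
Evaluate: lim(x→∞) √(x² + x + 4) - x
This is an ∞-∞ indeterminate form.

Combine fractions or rationalize to convert ∞-∞ to 0/0 form:
  lim(x→∞) √(x² + x + 4) - x = 1/2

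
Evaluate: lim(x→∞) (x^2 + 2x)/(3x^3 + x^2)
This is an ∞/∞ indeterminate form.

Apply L'Hôpital's rule: differentiate numerator and denominator separately.
  f(x) = x^2 + 2·x   ⇒   f'(x) = 2·x + 2
  g(x) = 3·x^3 + x^2   ⇒   g'(x) = 9·x^2 + 2·x
  lim(x→∞) f'(x)/g'(x) = lim(x→∞) (2·x + 2)/(9·x^2 + 2·x)
  = 0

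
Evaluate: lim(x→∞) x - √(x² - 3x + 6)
This is an ∞-∞ indeterminate form.

Combine fractions or rationalize to convert ∞-∞ to 0/0 form:
  lim(x→∞) x - √(x² - 3x + 6) = 3/2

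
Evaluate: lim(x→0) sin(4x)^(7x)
This is an exponential indeterminate form.

For exponential indeterminate forms, take the natural log:
  Let L = lim(x→0) sin(4x)^(7x)
  Then ln(L) = lim(x→0) [exponent × ln(base)]
  Evaluate using L'Hôpital or standard limits, then exponentiate.
  L = 1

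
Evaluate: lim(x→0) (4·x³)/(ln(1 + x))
This is a 0/0 indeterminate form.

Apply L'Hôpital's rule: differentiate numerator and denominator separately.
  f(x) = 4·x^3   ⇒   f'(x) = 12·x^2
  g(x) = ln(x + 1)   ⇒   g'(x) = 1/(x + 1)
  lim(x→0) f'(x)/g'(x) = lim(x→0) (12·x^2)/(1/(x + 1))
  = 0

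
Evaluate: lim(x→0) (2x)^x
This is an exponential indeterminate form.

For exponential indeterminate forms, take the natural log:
  Let L = lim(x→0) (2x)^x
  Then ln(L) = lim(x→0) [exponent × ln(base)]
  Evaluate using L'Hôpital or standard limits, then exponentiate.
  L = 1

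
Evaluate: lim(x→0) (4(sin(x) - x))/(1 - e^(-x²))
This is a 0/0 indeterminate form.

Apply L'Hôpital's rule: differentiate numerator and denominator separately.
  f(x) = -4·x + 4·sin(x)   ⇒   f'(x) = 4·cos(x) - 4
  g(x) = 1 - e^(-x^2)   ⇒   g'(x) = 2·x·e^(-x^2)
  lim(x→0) f'(x)/g'(x) = lim(x→0) (4·cos(x) - 4)/(2·x·e^(-x^2))
  = 0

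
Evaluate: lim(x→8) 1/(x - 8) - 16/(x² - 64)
This is an ∞-∞ indeterminate form.

Combine fractions or rationalize to convert ∞-∞ to 0/0 form:
  lim(x→8) 1/(x - 8) - 16/(x² - 64) = 1/16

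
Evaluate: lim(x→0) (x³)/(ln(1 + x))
This is a 0/0 indeterminate form.

Apply L'Hôpital's rule: differentiate numerator and denominator separately.
  f(x) = x^3   ⇒   f'(x) = 3·x^2
  g(x) = ln(x + 1)   ⇒   g'(x) = 1/(x + 1)
  lim(x→0) f'(x)/g'(x) = lim(x→0) (3·x^2)/(1/(x + 1))
  = 0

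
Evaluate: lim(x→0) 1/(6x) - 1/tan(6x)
This is an ∞-∞ indeterminate form.

Combine fractions or rationalize to convert ∞-∞ to 0/0 form:
  lim(x→0) 1/(6x) - 1/tan(6x) = 0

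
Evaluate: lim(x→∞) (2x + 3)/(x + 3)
This is an ∞/∞ indeterminate form.

Apply L'Hôpital's rule: differentiate numerator and denominator separately.
  f(x) = 2·x + 3   ⇒   f'(x) = 2
  g(x) = x + 3   ⇒   g'(x) = 1
  lim(x→∞) f'(x)/g'(x) = lim(x→∞) (2)/(1)
  = 2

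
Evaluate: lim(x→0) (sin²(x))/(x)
This is a 0/0 indeterminate form.

Apply L'Hôpital's rule: differentiate numerator and denominator separately.
  f(x) = sin(x)^2   ⇒   f'(x) = 2·sin(x)·cos(x)
  g(x) = x   ⇒   g'(x) = 1
  lim(x→0) f'(x)/g'(x) = lim(x→0) (2·sin(x)·cos(x))/(1)
  = 0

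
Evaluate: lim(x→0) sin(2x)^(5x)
This is an exponential indeterminate form.

For exponential indeterminate forms, take the natural log:
  Let L = lim(x→0) sin(2x)^(5x)
  Then ln(L) = lim(x→0) [exponent × ln(base)]
  Evaluate using L'Hôpital or standard limits, then exponentiate.
  L = 1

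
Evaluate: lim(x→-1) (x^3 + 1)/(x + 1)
This is a standard limit.

Factor or rationalize the expression:
  lim(x→-1) (x^3 + 1)/(x + 1) = 3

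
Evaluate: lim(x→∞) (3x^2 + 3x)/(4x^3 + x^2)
This is an ∞/∞ indeterminate form.

Apply L'Hôpital's rule: differentiate numerator and denominator separately.
  f(x) = 3·x^2 + 3·x   ⇒   f'(x) = 6·x + 3
  g(x) = 4·x^3 + x^2   ⇒   g'(x) = 12·x^2 + 2·x
  lim(x→∞) f'(x)/g'(x) = lim(x→∞) (6·x + 3)/(12·x^2 + 2·x)
  = 0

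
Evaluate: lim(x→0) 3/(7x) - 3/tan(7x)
This is an ∞-∞ indeterminate form.

Combine fractions or rationalize to convert ∞-∞ to 0/0 form:
  lim(x→0) 3/(7x) - 3/tan(7x) = 0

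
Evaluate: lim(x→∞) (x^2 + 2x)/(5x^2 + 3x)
This is an ∞/∞ indeterminate form.

Apply L'Hôpital's rule: differentiate numerator and denominator separately.
  f(x) = x^2 + 2·x   ⇒   f'(x) = 2·x + 2
  g(x) = 5·x^2 + 3·x   ⇒   g'(x) = 10·x + 3
  lim(x→∞) f'(x)/g'(x) = lim(x→∞) (2·x + 2)/(10·x + 3)
  = 1/5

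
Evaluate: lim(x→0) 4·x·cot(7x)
This is a 0·∞ indeterminate form.

Rewrite 0·∞ as a quotient (0/0 or ∞/∞ form), then apply L'Hôpital's rule:
  lim(x→0) 4·x·cot(7x) = 4/7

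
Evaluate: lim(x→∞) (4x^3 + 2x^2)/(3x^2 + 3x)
This is an ∞/∞ indeterminate form.

Apply L'Hôpital's rule: differentiate numerator and denominator separately.
  f(x) = 4·x^3 + 2·x^2   ⇒   f'(x) = 12·x^2 + 4·x
  g(x) = 3·x^2 + 3·x   ⇒   g'(x) = 6·x + 3
  lim(x→∞) f'(x)/g'(x) = lim(x→∞) (12·x^2 + 4·x)/(6·x + 3)
  = ∞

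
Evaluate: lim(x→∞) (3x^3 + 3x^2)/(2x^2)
This is an ∞/∞ indeterminate form.

Apply L'Hôpital's rule: differentiate numerator and denominator separately.
  f(x) = 3·x^3 + 3·x^2   ⇒   f'(x) = 9·x^2 + 6·x
  g(x) = 2·x^2   ⇒   g'(x) = 4·x
  lim(x→∞) f'(x)/g'(x) = lim(x→∞) (9·x^2 + 6·x)/(4·x)
  = ∞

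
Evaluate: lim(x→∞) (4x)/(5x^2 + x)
This is an ∞/∞ indeterminate form.

Apply L'Hôpital's rule: differentiate numerator and denominator separately.
  f(x) = 4·x   ⇒   f'(x) = 4
  g(x) = 5·x^2 + x   ⇒   g'(x) = 10·x + 1
  lim(x→∞) f'(x)/g'(x) = lim(x→∞) (4)/(10·x + 1)
  = 0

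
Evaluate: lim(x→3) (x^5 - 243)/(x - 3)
This is a standard limit.

Factor or rationalize the expression:
  lim(x→3) (x^5 - 243)/(x - 3) = 405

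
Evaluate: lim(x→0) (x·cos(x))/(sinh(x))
This is a 0/0 indeterminate form.

Apply L'Hôpital's rule: differentiate numerator and denominator separately.
  f(x) = x·cos(x)   ⇒   f'(x) = -x·sin(x) + cos(x)
  g(x) = sinh(x)   ⇒   g'(x) = cosh(x)
  lim(x→0) f'(x)/g'(x) = lim(x→0) (-x·sin(x) + cos(x))/(cosh(x))
  = 1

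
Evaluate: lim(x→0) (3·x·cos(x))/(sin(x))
This is a 0/0 indeterminate form.

Apply L'Hôpital's rule: differentiate numerator and denominator separately.
  f(x) = 3·x·cos(x)   ⇒   f'(x) = -3·x·sin(x) + 3·cos(x)
  g(x) = sin(x)   ⇒   g'(x) = cos(x)
  lim(x→0) f'(x)/g'(x) = lim(x→0) (-3·x·sin(x) + 3·cos(x))/(cos(x))
  = 3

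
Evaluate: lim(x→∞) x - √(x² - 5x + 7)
This is an ∞-∞ indeterminate form.

Combine fractions or rationalize to convert ∞-∞ to 0/0 form:
  lim(x→∞) x - √(x² - 5x + 7) = 5/2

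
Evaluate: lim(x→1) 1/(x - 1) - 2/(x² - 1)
This is an ∞-∞ indeterminate form.

Combine fractions or rationalize to convert ∞-∞ to 0/0 form:
  lim(x→1) 1/(x - 1) - 2/(x² - 1) = 1/2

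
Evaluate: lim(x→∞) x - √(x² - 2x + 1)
This is an ∞-∞ indeterminate form.

Combine fractions or rationalize to convert ∞-∞ to 0/0 form:
  lim(x→∞) x - √(x² - 2x + 1) = 1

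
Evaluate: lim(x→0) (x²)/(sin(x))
This is a 0/0 indeterminate form.

Apply L'Hôpital's rule: differentiate numerator and denominator separately.
  f(x) = x^2   ⇒   f'(x) = 2·x
  g(x) = sin(x)   ⇒   g'(x) = cos(x)
  lim(x→0) f'(x)/g'(x) = lim(x→0) (2·x)/(cos(x))
  = 0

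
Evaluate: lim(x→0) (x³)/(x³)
This is a 0/0 indeterminate form.

Apply L'Hôpital's rule: differentiate numerator and denominator separately.
  f(x) = x^3   ⇒   f'(x) = 3·x^2
  g(x) = x^3   ⇒   g'(x) = 3·x^2
  lim(x→0) f'(x)/g'(x) = lim(x→0) (3·x^2)/(3·x^2)
  = 1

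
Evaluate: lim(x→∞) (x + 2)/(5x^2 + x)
This is an ∞/∞ indeterminate form.

Apply L'Hôpital's rule: differentiate numerator and denominator separately.
  f(x) = x + 2   ⇒   f'(x) = 1
  g(x) = 5·x^2 + x   ⇒   g'(x) = 10·x + 1
  lim(x→∞) f'(x)/g'(x) = lim(x→∞) (1)/(10·x + 1)
  = 0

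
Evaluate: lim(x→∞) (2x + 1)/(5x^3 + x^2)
This is an ∞/∞ indeterminate form.

Apply L'Hôpital's rule: differentiate numerator and denominator separately.
  f(x) = 2·x + 1   ⇒   f'(x) = 2
  g(x) = 5·x^3 + x^2   ⇒   g'(x) = 15·x^2 + 2·x
  lim(x→∞) f'(x)/g'(x) = lim(x→∞) (2)/(15·x^2 + 2·x)
  = 0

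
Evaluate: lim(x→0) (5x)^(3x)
This is an exponential indeterminate form.

For exponential indeterminate forms, take the natural log:
  Let L = lim(x→0) (5x)^(3x)
  Then ln(L) = lim(x→0) [exponent × ln(base)]
  Evaluate using L'Hôpital or standard limits, then exponentiate.
  L = 1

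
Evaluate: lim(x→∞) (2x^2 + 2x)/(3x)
This is an ∞/∞ indeterminate form.

Apply L'Hôpital's rule: differentiate numerator and denominator separately.
  f(x) = 2·x^2 + 2·x   ⇒   f'(x) = 4·x + 2
  g(x) = 3·x   ⇒   g'(x) = 3
  lim(x→∞) f'(x)/g'(x) = lim(x→∞) (4·x + 2)/(3)
  = ∞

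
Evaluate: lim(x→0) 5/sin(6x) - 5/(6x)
This is an ∞-∞ indeterminate form.

Combine fractions or rationalize to convert ∞-∞ to 0/0 form:
  lim(x→0) 5/sin(6x) - 5/(6x) = 0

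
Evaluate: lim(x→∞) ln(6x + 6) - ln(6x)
This is an ∞-∞ indeterminate form.

Combine fractions or rationalize to convert ∞-∞ to 0/0 form:
  lim(x→∞) ln(6x + 6) - ln(6x) = 0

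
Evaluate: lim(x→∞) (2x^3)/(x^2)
This is an ∞/∞ indeterminate form.

Apply L'Hôpital's rule: differentiate numerator and denominator separately.
  f(x) = 2·x^3   ⇒   f'(x) = 6·x^2
  g(x) = x^2   ⇒   g'(x) = 2·x
  lim(x→∞) f'(x)/g'(x) = lim(x→∞) (6·x^2)/(2·x)
  = ∞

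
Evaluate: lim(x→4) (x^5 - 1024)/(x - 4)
This is a standard limit.

Factor or rationalize the expression:
  lim(x→4) (x^5 - 1024)/(x - 4) = 1280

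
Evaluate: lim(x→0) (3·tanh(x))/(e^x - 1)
This is a 0/0 indeterminate form.

Apply L'Hôpital's rule: differentiate numerator and denominator separately.
  f(x) = 3·tanh(x)   ⇒   f'(x) = 3 - 3·tanh(x)^2
  g(x) = e^(x) - 1   ⇒   g'(x) = e^(x)
  lim(x→0) f'(x)/g'(x) = lim(x→0) (3 - 3·tanh(x)^2)/(e^(x))
  = 3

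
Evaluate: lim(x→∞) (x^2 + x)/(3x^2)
This is an ∞/∞ indeterminate form.

Apply L'Hôpital's rule: differentiate numerator and denominator separately.
  f(x) = x^2 + x   ⇒   f'(x) = 2·x + 1
  g(x) = 3·x^2   ⇒   g'(x) = 6·x
  lim(x→∞) f'(x)/g'(x) = lim(x→∞) (2·x + 1)/(6·x)
  = 1/3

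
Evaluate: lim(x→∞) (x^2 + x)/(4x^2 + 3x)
This is an ∞/∞ indeterminate form.

Apply L'Hôpital's rule: differentiate numerator and denominator separately.
  f(x) = x^2 + x   ⇒   f'(x) = 2·x + 1
  g(x) = 4·x^2 + 3·x   ⇒   g'(x) = 8·x + 3
  lim(x→∞) f'(x)/g'(x) = lim(x→∞) (2·x + 1)/(8·x + 3)
  = 1/4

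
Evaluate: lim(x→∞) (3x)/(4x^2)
This is an ∞/∞ indeterminate form.

Apply L'Hôpital's rule: differentiate numerator and denominator separately.
  f(x) = 3·x   ⇒   f'(x) = 3
  g(x) = 4·x^2   ⇒   g'(x) = 8·x
  lim(x→∞) f'(x)/g'(x) = lim(x→∞) (3)/(8·x)
  = 0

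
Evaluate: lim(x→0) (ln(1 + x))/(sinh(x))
This is a 0/0 indeterminate form.

Apply L'Hôpital's rule: differentiate numerator and denominator separately.
  f(x) = ln(x + 1)   ⇒   f'(x) = 1/(x + 1)
  g(x) = sinh(x)   ⇒   g'(x) = cosh(x)
  lim(x→0) f'(x)/g'(x) = lim(x→0) (1/(x + 1))/(cosh(x))
  = 1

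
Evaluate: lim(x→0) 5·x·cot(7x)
This is a 0·∞ indeterminate form.

Rewrite 0·∞ as a quotient (0/0 or ∞/∞ form), then apply L'Hôpital's rule:
  lim(x→0) 5·x·cot(7x) = 5/7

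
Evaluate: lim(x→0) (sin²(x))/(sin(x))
This is a 0/0 indeterminate form.

Apply L'Hôpital's rule: differentiate numerator and denominator separately.
  f(x) = sin(x)^2   ⇒   f'(x) = 2·sin(x)·cos(x)
  g(x) = sin(x)   ⇒   g'(x) = cos(x)
  lim(x→0) f'(x)/g'(x) = lim(x→0) (2·sin(x)·cos(x))/(cos(x))
  = 0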